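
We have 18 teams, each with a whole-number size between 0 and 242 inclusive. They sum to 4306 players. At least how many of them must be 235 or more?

Suppose at most 18 − j of them reach 235; then j values are ≤ 234 and the rest ≤ 242.
The total is then ≤ 234·j + 242·(18 − j) = 4356 − 8j. For this to be ≥ 4306 we need j ≤ 6, so at least 18 − 6 = 12 must reach 235.
Exactly 12 works: 12 values at 242 and 6 at 234 total 4308; lower one of the high values by 2 (still ≥ 235) to hit 4306.

12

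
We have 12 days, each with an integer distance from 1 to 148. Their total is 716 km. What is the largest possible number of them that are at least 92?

7

Suppose k of them are at least 92. Those contribute at least 92 each and the other 12 − k at least 1 each.
So the total is at least 92k + 1(12 − k) = 12 + 91k. This must be ≤ 716, giving k ≤ 7.
k = 7 is achieved by 7 values at 92 and 5 at 1, total 649; add 67 to one value (staying below 92) to reach 716.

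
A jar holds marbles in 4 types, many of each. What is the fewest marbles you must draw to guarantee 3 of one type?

You could draw 2 of every type without reaching 3 of any — 8 in all.
One more forces 3 of some type, so 8 + 1 = 9.

9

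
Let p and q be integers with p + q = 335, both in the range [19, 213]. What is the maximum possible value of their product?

pq = p(335 − p) is maximized when p is as near 335/2 as the bounds allow.
Taking p = 167 and q = 168 (both in [19, 213]) gives pq = 28056.

28056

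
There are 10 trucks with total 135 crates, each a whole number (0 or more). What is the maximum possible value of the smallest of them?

If every one of the 10 were at least 14, the total would be at least 10 × 14 = 140 > 135.
Equality holds with 5 values of 13 and 5 values of 14.

13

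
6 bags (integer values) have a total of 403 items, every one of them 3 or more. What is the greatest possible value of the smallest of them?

If every one of the 6 were at least 68, the total would be at least 6 × 68 = 408 > 403.
Equality holds with 5 values of 67 and 1 value of 68.

67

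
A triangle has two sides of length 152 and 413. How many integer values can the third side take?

303

The triangle inequality gives |152 − 413| < c < 152 + 413, i.e. 261 < c < 565.
So c can be any integer from 262 to 564: 303 values.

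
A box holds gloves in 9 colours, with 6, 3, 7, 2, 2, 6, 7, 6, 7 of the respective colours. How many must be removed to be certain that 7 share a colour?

In the worst case you take as many as possible of each colour without reaching 7: 6 + 3 + 6 + 2 + 2 + 6 + 6 + 6 + 6 = 43.
The next one must give 7 of some colour, so 43 + 1 = 44.

44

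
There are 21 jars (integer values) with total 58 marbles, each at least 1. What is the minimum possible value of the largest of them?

If every one of the 21 were at most 2, the total would be at most 21 × 2 = 42 < 58.
Equality holds with 16 values of 3 and 5 values of 2.

3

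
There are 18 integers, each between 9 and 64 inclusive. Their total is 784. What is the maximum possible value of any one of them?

64

Maximizing one value means minimizing the remaining 17.
The other 17 contribute at least 17 × 9 = 153, leaving at most 784 − 153 = 631.
But each integer is capped at 64, so the maximum is 64.
Achievable: one at 64 and the other 17 totalling 720, which fits since 17 × 9 ≤ 720 ≤ 17 × 64.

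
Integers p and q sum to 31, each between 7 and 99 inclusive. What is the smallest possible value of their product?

Since p + q is fixed, pushing one of them to its bound minimizes the product.
At the endpoint p = 7, q = 31 − 7 = 24, so pq = 7 × 24 = 168.

168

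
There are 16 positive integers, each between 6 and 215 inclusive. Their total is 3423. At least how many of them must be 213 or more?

Each value short of 213 is at most 212, costing at least 215 − 212 = 3 against the maximum total of 3440.
We can afford to lose at most 3440 − 3423 = 17, so at most ⌊17/3⌋ = 5 fall short, and at least 11 are ≥ 213.
Exactly 11 works: 11 values at 215 and 5 at 212 total 3425; lower one of the high values by 2 (still ≥ 213) to hit 3423.

11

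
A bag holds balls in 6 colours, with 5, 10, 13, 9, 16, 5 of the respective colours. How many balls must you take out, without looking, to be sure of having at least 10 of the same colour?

47

In the worst case you take as many as possible of each colour without reaching 10: 5 + 9 + 9 + 9 + 9 + 5 = 46.
The next one must give 10 of some colour, so 46 + 1 = 47.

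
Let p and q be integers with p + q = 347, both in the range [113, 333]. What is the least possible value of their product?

26442

pq = p(347 − p) is concave in p, so over [113, 234] it is minimized at an endpoint.
At the endpoint p = 113, q = 347 − 113 = 234, so pq = 113 × 234 = 26442.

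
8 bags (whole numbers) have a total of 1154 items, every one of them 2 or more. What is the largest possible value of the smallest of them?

144

If every one of the 8 were at least 145, the total would be at least 8 × 145 = 1160 > 1154.
Taking 6 copies of 144 and 2 copies of 145 gives exactly 1154, so 144 is attained.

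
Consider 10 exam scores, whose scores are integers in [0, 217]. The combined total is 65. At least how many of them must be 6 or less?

Each value above 6 is at least 7, contributing at least 7 − 0 = 7 above the floor 0.
The sum exceeds the floor total 0 by 65, so at most ⌊65/7⌋ = 9 exceed 6, and at least 1 are ≤ 6.
Exactly 1 works: 1 value at 0 and 9 at 7 total 63; raise one of the low values by 2 (still ≤ 6) to hit 65.

1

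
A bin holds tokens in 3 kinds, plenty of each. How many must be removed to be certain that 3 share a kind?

In the worst case you draw 2 of each of the 3 kinds: 3 × 2 = 6.
One more forces 3 of some kind, so 6 + 1 = 7.

7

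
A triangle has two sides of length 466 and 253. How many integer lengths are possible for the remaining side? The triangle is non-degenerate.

505

The triangle inequality gives |466 − 253| < c < 466 + 253, i.e. 213 < c < 719.
So c can be any integer from 214 to 718: 505 values.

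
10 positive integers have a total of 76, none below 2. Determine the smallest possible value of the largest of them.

The 10 values sum to 76, so their maximum is at least ⌈76/10⌉ = 8.
Equality holds with 6 values of 8 and 4 values of 7.

8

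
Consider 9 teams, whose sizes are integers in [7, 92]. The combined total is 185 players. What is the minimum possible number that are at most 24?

3

Let j be the number exceeding 24. Then the total is ≥ 25·j + 7·(9 − j) = 63 + 18j.
So 18j ≤ 122 and j ≤ 6; hence at least 9 − 6 = 3 are ≤ 24.
Exactly 3 works: 3 values at 7 and 6 at 25 total 171; raise one of the low values by 14 (still ≤ 24) to hit 185.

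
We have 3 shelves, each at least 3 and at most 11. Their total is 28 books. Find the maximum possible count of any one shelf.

To make one shelf as large as possible, make the other 2 as small as possible.
The other 2 contribute at least 2 × 3 = 6, leaving at most 28 − 6 = 22.
But each shelf is capped at 11, so the maximum is 11.
Achievable: one at 11 and the other 2 totalling 17, which fits since 2 × 3 ≤ 17 ≤ 2 × 11.

11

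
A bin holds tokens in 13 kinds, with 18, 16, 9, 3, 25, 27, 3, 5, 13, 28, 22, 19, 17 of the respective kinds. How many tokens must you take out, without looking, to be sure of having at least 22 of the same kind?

188

In the worst case you take as many as possible of each kind without reaching 22: 18 + 16 + 9 + 3 + 21 + 21 + 3 + 5 + 13 + 21 + 21 + 19 + 17 = 187.
The next one must give 22 of some kind, so 187 + 1 = 188.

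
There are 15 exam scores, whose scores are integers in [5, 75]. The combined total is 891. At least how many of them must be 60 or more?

1

If only k of them are at least 60, the other 15 − k are at most 59, so the total is at most k·75 + (15 − k)·59.
This must reach 891, so k·75 + (15 − k)·59 ≥ 891, giving k ≥ 1.
Exactly 1 works: 1 value at 75 and 14 at 59 total 901; lower one of the high values by 10 (still ≥ 60) to hit 891.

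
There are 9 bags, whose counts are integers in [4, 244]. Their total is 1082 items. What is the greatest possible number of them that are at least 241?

4

If k of the values are ≥ 241, the total is ≥ 241k + 4(9 − k).
Setting 241k + 4(9 − k) ≤ 1082 gives 237k ≤ 1046, so k ≤ 4.
k = 4 is achieved by 4 values at 241 and 5 at 4, total 984; add 98 to one value (staying below 241) to reach 1082.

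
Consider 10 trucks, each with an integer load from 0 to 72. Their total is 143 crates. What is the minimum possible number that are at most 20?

If only k of them are at most 20, the other 10 − k are at least 21, so the total is at least (10 − k)·21 + k·0.
This is ≤ 143, so (10 − k)·21 + 0k ≤ 143, which gives k ≥ 4.
Exactly 4 works: 4 values at 0 and 6 at 21 total 126; raise one of the low values by 17 (still ≤ 20) to hit 143.

4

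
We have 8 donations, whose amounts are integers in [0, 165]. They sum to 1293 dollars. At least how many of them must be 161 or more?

If only k of them are at least 161, the other 8 − k are at most 160, so the total is at most k·165 + (8 − k)·160.
This must reach 1293, so k·165 + (8 − k)·160 ≥ 1293, giving k ≥ 3.
Exactly 3 works: 3 values at 165 and 5 at 160 total 1295; lower one of the high values by 2 (still ≥ 161) to hit 1293.

3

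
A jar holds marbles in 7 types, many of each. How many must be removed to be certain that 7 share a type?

43

In the worst case you draw 6 of each of the 7 types: 7 × 6 = 42.
One more forces 7 of some type, so 42 + 1 = 43.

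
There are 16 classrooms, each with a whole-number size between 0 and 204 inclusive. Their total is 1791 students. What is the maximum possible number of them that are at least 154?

If k of the values are ≥ 154, the total is ≥ 154k + 0(16 − k).
Setting 154k + 0(16 − k) ≤ 1791 gives 154k ≤ 1791, so k ≤ 11.
k = 11 is achieved by 11 values at 154 and 5 at 0, total 1694; add 97 to one value (staying below 154) to reach 1791.

11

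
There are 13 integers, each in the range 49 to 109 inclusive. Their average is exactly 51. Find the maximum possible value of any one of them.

75

To make one integer as large as possible, make the other 12 as small as possible.
The total is 13 × 51 = 663.
The other 12 contribute at least 12 × 49 = 588, leaving at most 663 − 588 = 75.
Since 75 ≤ 109, this is achievable: one at 75 and 12 at 49.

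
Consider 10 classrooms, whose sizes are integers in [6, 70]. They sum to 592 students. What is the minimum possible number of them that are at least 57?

3

If only k of them are at least 57, the other 10 − k are at most 56, so the total is at most k·70 + (10 − k)·56.
This must reach 592, so k·70 + (10 − k)·56 ≥ 592, giving k ≥ 3.
Exactly 3 works: 3 values at 70 and 7 at 56 total 602; lower one of the high values by 10 (still ≥ 57) to hit 592.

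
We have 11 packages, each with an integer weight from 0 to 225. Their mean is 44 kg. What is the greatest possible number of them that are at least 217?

The total is 11 × 44 = 484.
Suppose k of them are at least 217. Those contribute at least 217 each and the other 11 − k at least 0 each.
So the total is at least 217k + 0(11 − k) = 0 + 217k. This must be ≤ 484, giving k ≤ 2.
k = 2 is achieved by 2 values at 217 and 9 at 0, total 434; add 50 to one value (staying below 217) to reach 484.

2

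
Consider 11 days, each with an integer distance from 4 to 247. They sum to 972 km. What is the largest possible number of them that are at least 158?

6

If k of the values are ≥ 158, the total is ≥ 158k + 4(11 − k).
Setting 158k + 4(11 − k) ≤ 972 gives 154k ≤ 928, so k ≤ 6.
k = 6 is achieved by 6 values at 158 and 5 at 4, total 968; add 4 to one value (staying below 158) to reach 972.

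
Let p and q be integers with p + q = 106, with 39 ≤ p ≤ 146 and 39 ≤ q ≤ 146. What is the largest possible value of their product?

2809

pq = p(106 − p) is maximized when p is as near 106/2 as the bounds allow.
Taking p = 53 and q = 53 (both in [39, 146]) gives pq = 2809.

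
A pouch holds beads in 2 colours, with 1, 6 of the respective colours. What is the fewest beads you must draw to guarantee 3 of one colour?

In the worst case you take as many as possible of each colour without reaching 3: 1 + 2 = 3.
The next one must give 3 of some colour, so 3 + 1 = 4.

4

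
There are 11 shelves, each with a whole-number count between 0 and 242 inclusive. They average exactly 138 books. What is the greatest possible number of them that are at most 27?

The total is 11 × 138 = 1518.
Suppose k of them are at most 27. Those contribute at most 27 each and the rest at most 242 each.
So the total is at most 27k + 242(11 − k) = 2662 − 215k. This must still be ≥ 1518, so k ≤ 5.
k = 5 is achieved by 5 values at 27 and 6 at 242, total 1587; lower one of the 242's by 69 (still > 27) to reach 1518.

5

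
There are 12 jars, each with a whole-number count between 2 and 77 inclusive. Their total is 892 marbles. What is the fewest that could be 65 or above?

Each value short of 65 is at most 64, costing at least 77 − 64 = 13 against the maximum total of 924.
We can afford to lose at most 924 − 892 = 32, so at most ⌊32/13⌋ = 2 fall short, and at least 10 are ≥ 65.
Exactly 10 works: 10 values at 77 and 2 at 64 total 898; lower one of the high values by 6 (still ≥ 65) to hit 892.

10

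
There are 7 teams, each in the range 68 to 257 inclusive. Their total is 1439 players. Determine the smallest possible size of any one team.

Minimizing one value means maximizing the remaining 6.
The other 6 can take up 6 × 257 = 1542 ≥ 1439 − 68, so one team can sit at its floor of 68.
Achievable: one at 68 and the other 6 totalling 1371, which fits since 6 × 68 ≤ 1371 ≤ 6 × 257.

68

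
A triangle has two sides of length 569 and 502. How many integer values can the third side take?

1003

The triangle inequality gives |569 − 502| < c < 569 + 502, i.e. 67 < c < 1071.
So c can be any integer from 68 to 1070: 1003 values.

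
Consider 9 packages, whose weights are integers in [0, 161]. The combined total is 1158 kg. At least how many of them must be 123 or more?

Suppose at most 9 − j of them reach 123; then j values are ≤ 122 and the rest ≤ 161.
The total is then ≤ 122·j + 161·(9 − j) = 1449 − 39j. For this to be ≥ 1158 we need j ≤ 7, so at least 9 − 7 = 2 must reach 123.
Exactly 2 works: 2 values at 161 and 7 at 122 total 1176; lower one of the high values by 18 (still ≥ 123) to hit 1158.

2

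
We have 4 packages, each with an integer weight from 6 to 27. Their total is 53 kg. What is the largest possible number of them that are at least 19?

Suppose k of them are at least 19. Those contribute at least 19 each and the other 4 − k at least 6 each.
So the total is at least 19k + 6(4 − k) = 24 + 13k. This must be ≤ 53, giving k ≤ 2.
k = 2 is achieved by 2 values at 19 and 2 at 6, total 50; add 3 to one value (staying below 19) to reach 53.

2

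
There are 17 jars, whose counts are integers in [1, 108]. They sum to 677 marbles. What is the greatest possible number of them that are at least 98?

Suppose k of them are at least 98. Those contribute at least 98 each and the other 17 − k at least 1 each.
So the total is at least 98k + 1(17 − k) = 17 + 97k. This must be ≤ 677, giving k ≤ 6.
k = 6 is achieved by 6 values at 98 and 11 at 1, total 599; add 78 to one value (staying below 98) to reach 677.

6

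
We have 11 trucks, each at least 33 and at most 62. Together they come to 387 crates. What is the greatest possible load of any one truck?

57

Maximizing one value means minimizing the remaining 10.
The other 10 contribute at least 10 × 33 = 330, leaving at most 387 − 330 = 57.
Since 57 ≤ 62, this is achievable: one at 57 and 10 at 33.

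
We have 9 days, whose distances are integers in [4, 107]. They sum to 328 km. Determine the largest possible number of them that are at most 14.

Suppose k of them are at most 14. Those contribute at most 14 each and the rest at most 107 each.
So the total is at most 14k + 107(9 − k) = 963 − 93k. This must still be ≥ 328, so k ≤ 6.
k = 6 is achieved by 6 values at 14 and 3 at 107, total 405; lower one of the 107's by 77 (still > 14) to reach 328.

6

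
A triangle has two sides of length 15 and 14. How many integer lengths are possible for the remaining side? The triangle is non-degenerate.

27

The triangle inequality gives |15 − 14| < c < 15 + 14, i.e. 1 < c < 29.
So c can be any integer from 2 to 28: 27 values.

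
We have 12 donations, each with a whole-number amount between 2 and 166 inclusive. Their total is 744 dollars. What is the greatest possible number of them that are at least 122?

Suppose k of them are at least 122. Those contribute at least 122 each and the other 12 − k at least 2 each.
So the total is at least 122k + 2(12 − k) = 24 + 120k. This must be ≤ 744, giving k ≤ 6.
k = 6 is achieved by 6 values at 122 and 6 at 2, total 744.

6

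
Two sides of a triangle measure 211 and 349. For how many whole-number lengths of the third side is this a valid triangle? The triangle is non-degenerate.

421

The triangle inequality gives |211 − 349| < c < 211 + 349, i.e. 138 < c < 560.
So c can be any integer from 139 to 559: 421 values.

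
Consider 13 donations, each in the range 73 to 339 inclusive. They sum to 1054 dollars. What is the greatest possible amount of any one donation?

178

Maximizing one value means minimizing the remaining 12.
The other 12 contribute at least 12 × 73 = 876, leaving at most 1054 − 876 = 178.
Since 178 ≤ 339, this is achievable: one at 178 and 12 at 73.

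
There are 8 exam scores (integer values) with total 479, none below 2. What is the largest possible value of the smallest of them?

If every one of the 8 were at least 60, the total would be at least 8 × 60 = 480 > 479.
Equality holds with 1 value of 59 and 7 values of 60.

59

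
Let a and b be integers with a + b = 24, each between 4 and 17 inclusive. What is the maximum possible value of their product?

ab = a(24 − a) is maximized when a is as near 24/2 as the bounds allow.
Taking a = 12 and b = 12 (both in [4, 17]) gives ab = 144.

144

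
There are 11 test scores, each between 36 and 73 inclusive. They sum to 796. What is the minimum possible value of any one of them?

Minimizing one value means maximizing the remaining 10.
The other 10 contribute at most 10 × 73 = 730, leaving at least 796 − 730 = 66.
Since 66 ≥ 36, this is achievable: one at 66 and 10 at 73.

66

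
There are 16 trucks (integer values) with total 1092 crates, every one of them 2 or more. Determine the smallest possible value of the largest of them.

69

The 16 values sum to 1092, so their maximum is at least ⌈1092/16⌉ = 69.
Achievable: 4 of them at 69 and 12 at 68 total 1092.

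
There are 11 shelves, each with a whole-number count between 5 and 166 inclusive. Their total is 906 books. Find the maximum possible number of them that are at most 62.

8

Each value at 62 or below falls at least 166 − 62 = 104 short of the ceiling 166.
The ceiling total is 11 × 166 = 1826, and we need 906, so at most ⌊(1826 − 906)/104⌋ = 8 can be that low.
k = 8 is achieved by 8 values at 62 and 3 at 166, total 994; lower one of the 166's by 88 (still > 62) to reach 906.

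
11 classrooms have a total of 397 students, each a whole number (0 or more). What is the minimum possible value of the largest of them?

37

If every one of the 11 were at most 36, the total would be at most 11 × 36 = 396 < 397.
Equality holds with 1 value of 37 and 10 values of 36.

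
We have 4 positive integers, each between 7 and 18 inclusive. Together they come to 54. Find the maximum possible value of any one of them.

18

To make one integer as large as possible, make the other 3 as small as possible.
The other 3 contribute at least 3 × 7 = 21, leaving at most 54 − 21 = 33.
But each integer is capped at 18, so the maximum is 18.
Achievable: one at 18 and the other 3 totalling 36, which fits since 3 × 7 ≤ 36 ≤ 3 × 18.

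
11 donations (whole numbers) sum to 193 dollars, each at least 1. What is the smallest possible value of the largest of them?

If every one of the 11 were at most 17, the total would be at most 11 × 17 = 187 < 193.
Achievable: 6 of them at 18 and 5 at 17 total 193.

18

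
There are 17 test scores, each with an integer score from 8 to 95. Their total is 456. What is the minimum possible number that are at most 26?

Each value above 26 is at least 27, contributing at least 27 − 8 = 19 above the floor 8.
The sum exceeds the floor total 136 by 320, so at most ⌊320/19⌋ = 16 exceed 26, and at least 1 are ≤ 26.
Exactly 1 works: 1 value at 8 and 16 at 27 total 440; raise one of the low values by 16 (still ≤ 26) to hit 456.

1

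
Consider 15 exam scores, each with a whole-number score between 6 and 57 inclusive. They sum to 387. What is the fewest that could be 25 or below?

Each value above 25 is at least 26, contributing at least 26 − 6 = 20 above the floor 6.
The sum exceeds the floor total 90 by 297, so at most ⌊297/20⌋ = 14 exceed 25, and at least 1 are ≤ 25.
Exactly 1 works: 1 value at 6 and 14 at 26 total 370; raise one of the low values by 17 (still ≤ 25) to hit 387.

1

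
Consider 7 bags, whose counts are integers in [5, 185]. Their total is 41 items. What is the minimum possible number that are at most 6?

Each value above 6 is at least 7, contributing at least 7 − 5 = 2 above the floor 5.
The sum exceeds the floor total 35 by 6, so at most ⌊6/2⌋ = 3 exceed 6, and at least 4 are ≤ 6.
Exactly 4 works: 4 values at 5 and 3 at 7 total 41.

4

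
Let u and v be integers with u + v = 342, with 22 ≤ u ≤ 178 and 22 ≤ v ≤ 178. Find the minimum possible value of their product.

For a fixed sum, uv is smallest when u and v are as far apart as possible.
At the endpoint u = 164, v = 342 − 164 = 178, so uv = 164 × 178 = 29192.

29192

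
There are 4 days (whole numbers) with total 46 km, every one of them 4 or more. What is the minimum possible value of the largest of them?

The 4 values sum to 46, so their maximum is at least ⌈46/4⌉ = 12.
Equality holds with 2 values of 12 and 2 values of 11.

12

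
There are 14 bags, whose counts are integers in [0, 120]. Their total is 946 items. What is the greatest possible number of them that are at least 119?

If k of the values are ≥ 119, the total is ≥ 119k + 0(14 − k).
Setting 119k + 0(14 − k) ≤ 946 gives 119k ≤ 946, so k ≤ 7.
k = 7 is achieved by 7 values at 119 and 7 at 0, total 833; add 113 to one value (staying below 119) to reach 946.

7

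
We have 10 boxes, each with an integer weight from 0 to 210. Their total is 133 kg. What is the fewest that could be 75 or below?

9

If only k of them are at most 75, the other 10 − k are at least 76, so the total is at least (10 − k)·76 + k·0.
This is ≤ 133, so (10 − k)·76 + 0k ≤ 133, which gives k ≥ 9.
Exactly 9 works: 9 values at 0 and 1 at 76 total 76; raise one of the low values by 57 (still ≤ 75) to hit 133.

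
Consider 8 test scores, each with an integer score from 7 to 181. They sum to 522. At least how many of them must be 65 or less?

Each value above 65 is at least 66, contributing at least 66 − 7 = 59 above the floor 7.
The sum exceeds the floor total 56 by 466, so at most ⌊466/59⌋ = 7 exceed 65, and at least 1 are ≤ 65.
Exactly 1 works: 1 value at 7 and 7 at 66 total 469; raise one of the low values by 53 (still ≤ 65) to hit 522.

1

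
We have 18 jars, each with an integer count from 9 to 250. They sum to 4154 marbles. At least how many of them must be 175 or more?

Each value short of 175 is at most 174, costing at least 250 − 174 = 76 against the maximum total of 4500.
We can afford to lose at most 4500 − 4154 = 346, so at most ⌊346/76⌋ = 4 fall short, and at least 14 are ≥ 175.
Exactly 14 works: 14 values at 250 and 4 at 174 total 4196; lower one of the high values by 42 (still ≥ 175) to hit 4154.

14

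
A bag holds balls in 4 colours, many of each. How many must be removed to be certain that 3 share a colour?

9

In the worst case you draw 2 of each of the 4 colours: 4 × 2 = 8.
One more forces 3 of some colour, so 8 + 1 = 9.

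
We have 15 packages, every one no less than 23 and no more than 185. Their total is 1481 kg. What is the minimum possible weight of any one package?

23

Minimizing one value means maximizing the remaining 14.
The other 14 can take up 14 × 185 = 2590 ≥ 1481 − 23, so one package can sit at its floor of 23.
Achievable: one at 23 and the other 14 totalling 1458, which fits since 14 × 23 ≤ 1458 ≤ 14 × 185.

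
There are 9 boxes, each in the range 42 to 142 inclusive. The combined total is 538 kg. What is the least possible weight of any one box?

Minimizing one value means maximizing the remaining 8.
The other 8 can take up 8 × 142 = 1136 ≥ 538 − 42, so one box can sit at its floor of 42.
Achievable: one at 42 and the other 8 totalling 496, which fits since 8 × 42 ≤ 496 ≤ 8 × 142.

42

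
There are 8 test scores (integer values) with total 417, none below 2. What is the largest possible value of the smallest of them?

52

The average is 417/8 < 53, so some value is ≤ 52.
Achievable: 7 of them at 52 and 1 at 53 total 417.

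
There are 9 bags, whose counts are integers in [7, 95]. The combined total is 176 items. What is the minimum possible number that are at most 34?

If only k of them are at most 34, the other 9 − k are at least 35, so the total is at least (9 − k)·35 + k·7.
This is ≤ 176, so (9 − k)·35 + 7k ≤ 176, which gives k ≥ 5.
Exactly 5 works: 5 values at 7 and 4 at 35 total 175; raise one of the low values by 1 (still ≤ 34) to hit 176.

5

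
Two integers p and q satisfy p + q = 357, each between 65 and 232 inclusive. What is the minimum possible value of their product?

pq = p(357 − p) is concave in p, so over [125, 232] it is minimized at an endpoint.
The extreme feasible split is p = 125, q = 232, giving pq = 29000.

29000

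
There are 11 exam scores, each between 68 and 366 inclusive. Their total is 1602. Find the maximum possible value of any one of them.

To make one score as large as possible, make the other 10 as small as possible.
The other 10 contribute at least 10 × 68 = 680, leaving at most 1602 − 680 = 922.
But each score is capped at 366, so the maximum is 366.
Achievable: one at 366 and the other 10 totalling 1236, which fits since 10 × 68 ≤ 1236 ≤ 10 × 366.

366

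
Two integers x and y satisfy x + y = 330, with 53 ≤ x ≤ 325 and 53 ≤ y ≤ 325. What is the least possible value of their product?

For a fixed sum, xy is smallest when x and y are as far apart as possible.
The extreme feasible split is x = 53, y = 277, giving xy = 14681.

14681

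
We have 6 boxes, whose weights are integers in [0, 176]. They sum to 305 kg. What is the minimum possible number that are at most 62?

Let j be the number exceeding 62. Then the total is ≥ 63·j + 0·(6 − j) = 0 + 63j.
So 63j ≤ 305 and j ≤ 4; hence at least 6 − 4 = 2 are ≤ 62.
Exactly 2 works: 2 values at 0 and 4 at 63 total 252; raise one of the low values by 53 (still ≤ 62) to hit 305.

2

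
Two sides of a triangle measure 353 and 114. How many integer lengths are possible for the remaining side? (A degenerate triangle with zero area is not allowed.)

The triangle inequality gives |353 − 114| < c < 353 + 114, i.e. 239 < c < 467.
So c can be any integer from 240 to 466: 227 values.

227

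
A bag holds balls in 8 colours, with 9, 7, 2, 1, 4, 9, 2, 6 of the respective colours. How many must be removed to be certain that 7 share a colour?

34

In the worst case you take as many as possible of each colour without reaching 7: 6 + 6 + 2 + 1 + 4 + 6 + 2 + 6 = 33.
The next one must give 7 of some colour, so 33 + 1 = 34.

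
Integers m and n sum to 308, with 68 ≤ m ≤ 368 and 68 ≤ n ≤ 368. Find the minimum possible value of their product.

16320

For a fixed sum, mn is smallest when m and n are as far apart as possible.
The extreme feasible split is m = 68, n = 240, giving mn = 16320.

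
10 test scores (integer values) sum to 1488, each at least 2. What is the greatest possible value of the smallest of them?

148

If every one of the 10 were at least 149, the total would be at least 10 × 149 = 1490 > 1488.
Equality holds with 2 values of 148 and 8 values of 149.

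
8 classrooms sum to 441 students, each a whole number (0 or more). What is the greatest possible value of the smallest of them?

The average is 441/8 < 56, so some value is ≤ 55.
Achievable: 7 of them at 55 and 1 at 56 total 441.

55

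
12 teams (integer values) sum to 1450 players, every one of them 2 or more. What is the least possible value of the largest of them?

121

The average is 1450/12 > 120, so not all 12 can be 120 or less; the largest is ≥ 121.
Equality holds with 10 values of 121 and 2 values of 120.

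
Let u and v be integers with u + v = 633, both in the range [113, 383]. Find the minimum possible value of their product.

For a fixed sum, uv is smallest when u and v are as far apart as possible.
The extreme feasible split is u = 250, v = 383, giving uv = 95750.

95750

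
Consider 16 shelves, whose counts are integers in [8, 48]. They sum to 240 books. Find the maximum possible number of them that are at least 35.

4

If k of the values are ≥ 35, the total is ≥ 35k + 8(16 − k).
Setting 35k + 8(16 − k) ≤ 240 gives 27k ≤ 112, so k ≤ 4.
k = 4 is achieved by 4 values at 35 and 12 at 8, total 236; add 4 to one value (staying below 35) to reach 240.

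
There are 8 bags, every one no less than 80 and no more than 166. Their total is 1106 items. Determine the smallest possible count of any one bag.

Minimizing one value means maximizing the remaining 7.
The other 7 can take up 7 × 166 = 1162 ≥ 1106 − 80, so one bag can sit at its floor of 80.
Achievable: one at 80 and the other 7 totalling 1026, which fits since 7 × 80 ≤ 1026 ≤ 7 × 166.

80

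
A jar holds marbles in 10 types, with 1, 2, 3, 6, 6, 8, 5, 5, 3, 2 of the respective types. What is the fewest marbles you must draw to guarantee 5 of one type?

In the worst case you take as many as possible of each type without reaching 5: 1 + 2 + 3 + 4 + 4 + 4 + 4 + 4 + 3 + 2 = 31.
The next one must give 5 of some type, so 31 + 1 = 32.

32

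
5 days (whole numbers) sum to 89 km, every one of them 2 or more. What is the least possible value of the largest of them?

Some value must be at least ⌈89/5⌉ = 18, since 5 × 17 = 85 < 89.
Taking 1 copy of 17 and 4 copies of 18 gives exactly 89, so 18 is attained.

18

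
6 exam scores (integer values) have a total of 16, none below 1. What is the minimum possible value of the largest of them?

3

If every one of the 6 were at most 2, the total would be at most 6 × 2 = 12 < 16.
Equality holds with 4 values of 3 and 2 values of 2.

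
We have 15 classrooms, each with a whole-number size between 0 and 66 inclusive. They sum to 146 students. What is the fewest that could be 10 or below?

Let j be the number exceeding 10. Then the total is ≥ 11·j + 0·(15 − j) = 0 + 11j.
So 11j ≤ 146 and j ≤ 13; hence at least 15 − 13 = 2 are ≤ 10.
Exactly 2 works: 2 values at 0 and 13 at 11 total 143; raise one of the low values by 3 (still ≤ 10) to hit 146.

2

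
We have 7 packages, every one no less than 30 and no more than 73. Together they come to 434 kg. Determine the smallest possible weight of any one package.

Minimizing one value means maximizing the remaining 6.
The other 6 can take up 6 × 73 = 438 ≥ 434 − 30, so one package can sit at its floor of 30.
Achievable: one at 30 and the other 6 totalling 404, which fits since 6 × 30 ≤ 404 ≤ 6 × 73.

30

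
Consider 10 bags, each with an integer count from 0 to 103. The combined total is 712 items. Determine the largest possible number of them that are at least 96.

Suppose k of them are at least 96. Those contribute at least 96 each and the other 10 − k at least 0 each.
So the total is at least 96k + 0(10 − k) = 0 + 96k. This must be ≤ 712, giving k ≤ 7.
k = 7 is achieved by 7 values at 96 and 3 at 0, total 672; add 40 to one value (staying below 96) to reach 712.

7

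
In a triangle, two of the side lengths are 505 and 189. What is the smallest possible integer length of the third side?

317

The third side must exceed |505 − 189| = 316.
The smallest integer above 316 is 317.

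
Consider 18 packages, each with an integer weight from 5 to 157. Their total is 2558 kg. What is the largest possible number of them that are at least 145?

Suppose k of them are at least 145. Those contribute at least 145 each and the other 18 − k at least 5 each.
So the total is at least 145k + 5(18 − k) = 90 + 140k. This must be ≤ 2558, giving k ≤ 17.
k = 17 is achieved by 17 values at 145 and 1 at 5, total 2470; add 88 to one value (staying below 145) to reach 2558.

17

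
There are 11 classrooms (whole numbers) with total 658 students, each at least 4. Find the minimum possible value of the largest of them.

If every one of the 11 were at most 59, the total would be at most 11 × 59 = 649 < 658.
Achievable: 9 of them at 60 and 2 at 59 total 658.

60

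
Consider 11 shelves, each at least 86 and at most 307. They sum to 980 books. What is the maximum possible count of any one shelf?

120

To make one shelf as large as possible, make the other 10 as small as possible.
The other 10 contribute at least 10 × 86 = 860, leaving at most 980 − 860 = 120.
Since 120 ≤ 307, this is achievable: one at 120 and 10 at 86.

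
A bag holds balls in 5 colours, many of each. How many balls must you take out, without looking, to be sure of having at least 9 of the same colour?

41

You could draw 8 of every colour without reaching 9 of any — 40 in all.
One more forces 9 of some colour, so 40 + 1 = 41.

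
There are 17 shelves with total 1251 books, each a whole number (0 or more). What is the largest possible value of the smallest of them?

The 17 values sum to 1251, so their minimum is at most ⌊1251/17⌋ = 73.
Equality holds with 7 values of 73 and 10 values of 74.

73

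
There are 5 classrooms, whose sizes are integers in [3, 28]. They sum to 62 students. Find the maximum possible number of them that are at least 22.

Suppose k of them are at least 22. Those contribute at least 22 each and the other 5 − k at least 3 each.
So the total is at least 22k + 3(5 − k) = 15 + 19k. This must be ≤ 62, giving k ≤ 2.
k = 2 is achieved by 2 values at 22 and 3 at 3, total 53; add 9 to one value (staying below 22) to reach 62.

2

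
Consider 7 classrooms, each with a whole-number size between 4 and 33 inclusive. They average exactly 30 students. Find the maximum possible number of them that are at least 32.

The total is 7 × 30 = 210.
With k values at 32 or above and the rest at least 4, the sum is at least 28 + 28k.
Since the sum is 210, we need 28k ≤ 182, i.e. k ≤ 6.
k = 6 is achieved by 6 values at 32 and 1 at 4, total 196; add 14 to one value (staying below 32) to reach 210.

6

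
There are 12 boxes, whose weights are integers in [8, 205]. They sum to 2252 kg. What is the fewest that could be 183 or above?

3

Each value short of 183 is at most 182, costing at least 205 − 182 = 23 against the maximum total of 2460.
We can afford to lose at most 2460 − 2252 = 208, so at most ⌊208/23⌋ = 9 fall short, and at least 3 are ≥ 183.
Exactly 3 works: 3 values at 205 and 9 at 182 total 2253; lower one of the high values by 1 (still ≥ 183) to hit 2252.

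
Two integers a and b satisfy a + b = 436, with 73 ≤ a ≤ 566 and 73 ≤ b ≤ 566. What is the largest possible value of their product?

47524

With a + b fixed, ab peaks when the two are closest together.
Taking a = 218 and b = 218 (both in [73, 566]) gives ab = 47524.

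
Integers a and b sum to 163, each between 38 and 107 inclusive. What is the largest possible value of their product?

With a + b fixed, ab peaks when the two are closest together.
Taking a = 81 and b = 82 (both in [38, 107]) gives ab = 6642.

6642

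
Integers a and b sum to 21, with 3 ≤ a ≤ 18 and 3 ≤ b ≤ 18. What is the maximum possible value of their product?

110

With a + b fixed, ab peaks when the two are closest together.
Taking a = 10 and b = 11 (both in [3, 18]) gives ab = 110.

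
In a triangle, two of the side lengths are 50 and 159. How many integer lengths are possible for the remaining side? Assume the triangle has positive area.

99

The triangle inequality gives |50 − 159| < c < 50 + 159, i.e. 109 < c < 209.
So c can be any integer from 110 to 208: 99 values.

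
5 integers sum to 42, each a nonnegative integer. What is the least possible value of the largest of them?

9

The average is 42/5 > 8, so not all 5 can be 8 or less; the largest is ≥ 9.
Taking 3 copies of 8 and 2 copies of 9 gives exactly 42, so 9 is attained.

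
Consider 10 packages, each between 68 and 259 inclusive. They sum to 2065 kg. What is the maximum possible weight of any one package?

259

To make one package as large as possible, make the other 9 as small as possible.
The other 9 contribute at least 9 × 68 = 612, leaving at most 2065 − 612 = 1453.
But each package is capped at 259, so the maximum is 259.
Achievable: one at 259 and the other 9 totalling 1806, which fits since 9 × 68 ≤ 1806 ≤ 9 × 259.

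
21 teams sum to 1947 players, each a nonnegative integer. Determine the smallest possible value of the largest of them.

If every one of the 21 were at most 92, the total would be at most 21 × 92 = 1932 < 1947.
Achievable: 15 of them at 93 and 6 at 92 total 1947.

93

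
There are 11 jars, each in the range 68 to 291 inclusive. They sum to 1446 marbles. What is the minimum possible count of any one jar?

Minimizing one value means maximizing the remaining 10.
The other 10 can take up 10 × 291 = 2910 ≥ 1446 − 68, so one jar can sit at its floor of 68.
Achievable: one at 68 and the other 10 totalling 1378, which fits since 10 × 68 ≤ 1378 ≤ 10 × 291.

68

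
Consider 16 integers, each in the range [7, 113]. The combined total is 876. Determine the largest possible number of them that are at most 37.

Suppose k of them are at most 37. Those contribute at most 37 each and the rest at most 113 each.
So the total is at most 37k + 113(16 − k) = 1808 − 76k. This must still be ≥ 876, so k ≤ 12.
k = 12 is achieved by 12 values at 37 and 4 at 113, total 896; lower one of the 113's by 20 (still > 37) to reach 876.

12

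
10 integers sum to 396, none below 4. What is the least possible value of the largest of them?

The 10 values sum to 396, so their maximum is at least ⌈396/10⌉ = 40.
Equality holds with 6 values of 40 and 4 values of 39.

40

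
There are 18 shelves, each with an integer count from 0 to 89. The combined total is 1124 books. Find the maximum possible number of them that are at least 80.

With k values at 80 or above and the rest at least 0, the sum is at least 0 + 80k.
Since the sum is 1124, we need 80k ≤ 1124, i.e. k ≤ 14.
k = 14 is achieved by 14 values at 80 and 4 at 0, total 1120; add 4 to one value (staying below 80) to reach 1124.

14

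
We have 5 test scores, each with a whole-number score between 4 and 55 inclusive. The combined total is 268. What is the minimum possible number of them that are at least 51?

4

Suppose at most 5 − j of them reach 51; then j values are ≤ 50 and the rest ≤ 55.
The total is then ≤ 50·j + 55·(5 − j) = 275 − 5j. For this to be ≥ 268 we need j ≤ 1, so at least 5 − 1 = 4 must reach 51.
Exactly 4 works: 4 values at 55 and 1 at 50 total 270; lower one of the high values by 2 (still ≥ 51) to hit 268.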